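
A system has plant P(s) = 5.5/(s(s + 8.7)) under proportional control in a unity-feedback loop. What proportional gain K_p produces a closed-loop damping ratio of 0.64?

K_p = 8.4

Closed-loop characteristic equation: s² + 8.7s + K_p·5.5 = 0.
So ω_n = √(5.5K_p) and 2ζω_n = 8.7, giving ζ = 8.7/(2√(5.5K_p)).
Setting ζ = 0.64: √(5.5K_p) = 8.7/(2·0.64) = 6.797, so K_p = 46.2/5.5 = 8.4.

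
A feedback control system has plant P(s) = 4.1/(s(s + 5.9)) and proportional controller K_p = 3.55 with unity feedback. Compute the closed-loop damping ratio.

ζ = 0.773

1 + K_p·P(s) = 0 gives s² + 5.9s + 14.55 = 0.
So ω_n² = 14.55 ⇒ ω_n = 3.815 rad/s, and ζ = 5.9/(2ω_n) = 0.773.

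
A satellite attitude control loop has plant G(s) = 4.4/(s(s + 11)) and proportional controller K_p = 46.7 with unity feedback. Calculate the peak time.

From 1 + K_pG(s) = 0: s² + 11s + 205.5 = 0 ⇒ ω_n = 14.33, ζ = 0.3837.
Damped frequency ω_d = ω_n√(1−ζ²) = 13.24 rad/s, so peak time T_p = π/ω_d = 0.237 s.

T_p = 0.237 s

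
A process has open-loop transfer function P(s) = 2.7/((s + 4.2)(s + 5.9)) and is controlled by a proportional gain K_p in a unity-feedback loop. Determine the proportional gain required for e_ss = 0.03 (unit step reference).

K_p = 297

Steady-state error for a unit step on this type-0 loop is 1/(1 + K_p·P(0)).
P(0) = 0.109. Require 1/(1 + K_p·0.109) = 0.03, so 1 + 0.109·K_p = 33.33.
K_p = (33.33 − 1)/0.109 = 297.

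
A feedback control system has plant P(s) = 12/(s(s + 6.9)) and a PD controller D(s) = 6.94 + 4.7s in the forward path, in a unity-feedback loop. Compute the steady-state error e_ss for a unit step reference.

0

The open loop D(s)P(s) has a pole at the origin (type 1), so the static position error constant is infinite and e_ss = 1/(1+∞) = 0.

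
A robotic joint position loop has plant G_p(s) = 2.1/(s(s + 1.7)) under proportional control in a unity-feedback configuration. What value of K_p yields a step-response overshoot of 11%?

K_p = 1.04

From %OS = 100·exp(−πζ/√(1−ζ²)) = 11%, ζ = −ln(0.11)/√(π²+ln²(0.11)) = 0.5749.
Characteristic equation s² + 1.7s + 2.1K_p = 0 gives ζ = 1.7/(2√(2.1K_p)).
Setting ζ = 0.5749: √(2.1K_p) = 1.7/(2·0.5749) = 1.479, so K_p = 2.186/2.1 = 1.04.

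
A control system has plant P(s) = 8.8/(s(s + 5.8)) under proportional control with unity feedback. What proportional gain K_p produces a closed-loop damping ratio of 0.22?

K_p = 19.7

Closed-loop characteristic equation: s² + 5.8s + K_p·8.8 = 0.
So ω_n = √(8.8K_p) and 2ζω_n = 5.8, giving ζ = 5.8/(2√(8.8K_p)).
Setting ζ = 0.22: √(8.8K_p) = 5.8/(2·0.22) = 13.18, so K_p = 173.8/8.8 = 19.7.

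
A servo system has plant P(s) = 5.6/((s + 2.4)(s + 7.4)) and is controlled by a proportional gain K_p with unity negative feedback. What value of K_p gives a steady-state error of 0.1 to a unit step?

K_p = 28.5

For a type-0 loop with proportional control, e_ss = 1/(1 + K_p·P(0)).
P(0) = 0.3153. Require 1/(1 + K_p·0.3153) = 0.1, so 1 + 0.3153·K_p = 10.
K_p = (10 − 1)/0.3153 = 28.5.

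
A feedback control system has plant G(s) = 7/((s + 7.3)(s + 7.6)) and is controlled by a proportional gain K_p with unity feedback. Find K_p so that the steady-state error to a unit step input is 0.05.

For a type-0 loop with proportional control, e_ss = 1/(1 + K_p·G(0)).
G(0) = 0.1262. Require 1/(1 + K_p·0.1262) = 0.05, so 1 + 0.1262·K_p = 20.
K_p = (20 − 1)/0.1262 = 151.

K_p = 151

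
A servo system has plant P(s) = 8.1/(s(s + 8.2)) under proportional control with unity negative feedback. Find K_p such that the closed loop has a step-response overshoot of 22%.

K_p = 11

From %OS = 100·exp(−πζ/√(1−ζ²)) = 22%, ζ = −ln(0.22)/√(π²+ln²(0.22)) = 0.4342.
Characteristic equation s² + 8.2s + 8.1K_p = 0 gives ζ = 8.2/(2√(8.1K_p)).
Setting ζ = 0.4342: √(8.1K_p) = 8.2/(2·0.4342) = 9.443, so K_p = 89.18/8.1 = 11.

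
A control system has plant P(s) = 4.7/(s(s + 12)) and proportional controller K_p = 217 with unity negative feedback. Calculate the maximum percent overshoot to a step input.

The closed-loop denominator s² + 12s + 1020 gives ω_n = √1020 = 31.94 and ζ = 12/(2ω_n) = 0.1879.
%OS = 100·exp(−πζ/√(1−ζ²)) = 100·exp(−π·0.1879/√0.9647) = 54.8%.

54.8%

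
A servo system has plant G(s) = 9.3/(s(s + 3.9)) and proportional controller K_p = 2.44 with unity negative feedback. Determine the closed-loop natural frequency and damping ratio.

With unity feedback the closed-loop characteristic equation is s² + 3.9s + 2.44·9.3 = s² + 3.9s + 22.69 = 0.
So ω_n² = 22.69 ⇒ ω_n = 4.764 rad/s, and ζ = 3.9/(2ω_n) = 0.409.

ω_n = 4.76 rad/s, ζ = 0.409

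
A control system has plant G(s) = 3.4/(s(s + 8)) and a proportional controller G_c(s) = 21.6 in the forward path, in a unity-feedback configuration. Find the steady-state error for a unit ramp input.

The loop has one pole at the origin (type 1). Velocity error constant K_v = lim_{s→0} s·G_c(s)G(s) = 21.6·3.4/8 = 9.18.
Steady-state error to a unit ramp: e_ss = 1/K_v = 0.109.

0.109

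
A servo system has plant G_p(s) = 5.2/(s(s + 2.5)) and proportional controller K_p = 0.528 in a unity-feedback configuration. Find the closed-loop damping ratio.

ζ = 0.754

The closed-loop denominator is s(s+2.5) + 0.528·5.2 = s² + 2.5s + 2.746.
Matching s² + 2ζω_n s + ω_n²: ω_n = √2.746 = 1.657 rad/s and 2ζω_n = 2.5, so ζ = 2.5/(2·1.657) = 0.754.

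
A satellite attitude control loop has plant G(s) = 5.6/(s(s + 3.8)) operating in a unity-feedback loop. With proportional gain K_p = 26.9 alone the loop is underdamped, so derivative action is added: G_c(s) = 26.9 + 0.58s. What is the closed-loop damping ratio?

Forward path: (26.9 + 0.58s)·5.6/(s(s+3.8)). The closed-loop characteristic equation is s² + (3.8 + 5.6·0.58)s + 5.6·26.9 = 0.
That is s² + 7.048s + 150.6 = 0, so ω_n = 12.27 rad/s and ζ = 7.048/(2·12.27) = 0.2871.

ζ = 0.287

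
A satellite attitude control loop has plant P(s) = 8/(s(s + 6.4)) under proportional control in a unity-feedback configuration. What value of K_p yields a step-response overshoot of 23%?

From %OS = 100·exp(−πζ/√(1−ζ²)) = 23%, ζ = −ln(0.23)/√(π²+ln²(0.23)) = 0.4237.
Characteristic equation s² + 6.4s + 8K_p = 0 gives ζ = 6.4/(2√(8K_p)).
Setting ζ = 0.4237: √(8K_p) = 6.4/(2·0.4237) = 7.552, so K_p = 57.03/8 = 7.13.

K_p = 7.13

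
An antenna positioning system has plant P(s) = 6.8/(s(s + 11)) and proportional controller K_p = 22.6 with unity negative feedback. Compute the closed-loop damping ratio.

ζ = 0.444

1 + K_p·P(s) = 0 gives s² + 11s + 153.7 = 0.
Matching s² + 2ζω_n s + ω_n²: ω_n = √153.7 = 12.4 rad/s and 2ζω_n = 11, so ζ = 11/(2·12.4) = 0.444.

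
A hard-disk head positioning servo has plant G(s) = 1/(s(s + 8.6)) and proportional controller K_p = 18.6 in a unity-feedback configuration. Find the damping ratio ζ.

ζ = 0.997

With unity feedback the closed-loop characteristic equation is s² + 8.6s + 18.6·1 = s² + 8.6s + 18.6 = 0.
So ω_n² = 18.6 ⇒ ω_n = 4.313 rad/s, and ζ = 8.6/(2ω_n) = 0.997.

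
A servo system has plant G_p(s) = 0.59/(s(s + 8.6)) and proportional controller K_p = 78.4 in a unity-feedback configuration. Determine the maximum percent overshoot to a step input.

From 1 + K_pG_p(s) = 0: s² + 8.6s + 46.26 = 0 ⇒ ω_n = 6.801, ζ = 0.6322.
%OS = 100·exp(−πζ/√(1−ζ²)) = 100·exp(−π·0.6322/√0.6003) = 7.7%.

7.7%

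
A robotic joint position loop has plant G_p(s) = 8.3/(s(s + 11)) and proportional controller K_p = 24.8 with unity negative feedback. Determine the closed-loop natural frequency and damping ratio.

1 + K_p·G_p(s) = 0 gives s² + 11s + 205.8 = 0.
Matching s² + 2ζω_n s + ω_n²: ω_n = √205.8 = 14.35 rad/s and 2ζω_n = 11, so ζ = 11/(2·14.35) = 0.383.

ω_n = 14.3 rad/s, ζ = 0.383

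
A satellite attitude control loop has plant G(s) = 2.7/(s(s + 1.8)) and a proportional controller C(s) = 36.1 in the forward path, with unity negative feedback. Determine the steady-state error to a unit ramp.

0.0185

The loop has one pole at the origin (type 1). Velocity error constant K_v = lim_{s→0} s·C(s)G(s) = 36.1·2.7/1.8 = 54.15.
Steady-state error to a unit ramp: e_ss = 1/K_v = 0.0185.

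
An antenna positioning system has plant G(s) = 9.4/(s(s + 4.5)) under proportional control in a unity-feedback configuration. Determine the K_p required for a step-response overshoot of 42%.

K_p = 7.6

From %OS = 100·exp(−πζ/√(1−ζ²)) = 42%, ζ = −ln(0.42)/√(π²+ln²(0.42)) = 0.2662.
Characteristic equation s² + 4.5s + 9.4K_p = 0 gives ζ = 4.5/(2√(9.4K_p)).
Setting ζ = 0.2662: √(9.4K_p) = 4.5/(2·0.2662) = 8.453, so K_p = 71.46/9.4 = 7.6.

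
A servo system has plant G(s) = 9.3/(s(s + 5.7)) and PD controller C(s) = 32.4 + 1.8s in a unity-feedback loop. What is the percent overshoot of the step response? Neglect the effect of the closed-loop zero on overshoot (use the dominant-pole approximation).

6.99%

Forward path: (32.4 + 1.8s)·9.3/(s(s+5.7)). The closed-loop characteristic equation is s² + (5.7 + 9.3·1.8)s + 9.3·32.4 = 0.
That is s² + 22.44s + 301.3 = 0, so ω_n = 17.36 rad/s and ζ = 22.44/(2·17.36) = 0.6464.
%OS = 100·exp(−πζ/√(1−ζ²)) = 6.99%.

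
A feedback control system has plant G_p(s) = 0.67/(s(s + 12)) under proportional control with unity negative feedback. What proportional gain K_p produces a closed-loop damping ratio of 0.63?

K_p = 135

Closed-loop characteristic equation: s² + 12s + K_p·0.67 = 0.
So ω_n = √(0.67K_p) and 2ζω_n = 12, giving ζ = 12/(2√(0.67K_p)).
Setting ζ = 0.63: √(0.67K_p) = 12/(2·0.63) = 9.524, so K_p = 90.7/0.67 = 135.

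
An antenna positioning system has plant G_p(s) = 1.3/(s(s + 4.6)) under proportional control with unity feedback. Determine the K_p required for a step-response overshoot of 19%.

K_p = 18.6

From %OS = 100·exp(−πζ/√(1−ζ²)) = 19%, ζ = −ln(0.19)/√(π²+ln²(0.19)) = 0.4673.
Characteristic equation s² + 4.6s + 1.3K_p = 0 gives ζ = 4.6/(2√(1.3K_p)).
Setting ζ = 0.4673: √(1.3K_p) = 4.6/(2·0.4673) = 4.921, so K_p = 24.22/1.3 = 18.6.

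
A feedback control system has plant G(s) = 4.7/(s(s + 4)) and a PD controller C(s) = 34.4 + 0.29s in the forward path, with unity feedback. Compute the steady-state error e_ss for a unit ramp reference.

0.0247

The loop has one pole at the origin (type 1). Velocity error constant K_v = lim_{s→0} s·C(s)G(s) = 34.4·4.7/4 = 40.42.
Steady-state error to a unit ramp: e_ss = 1/K_v = 0.0247.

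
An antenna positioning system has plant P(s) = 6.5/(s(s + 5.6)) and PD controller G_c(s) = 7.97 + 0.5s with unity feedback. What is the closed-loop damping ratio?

Forward path: (7.97 + 0.5s)·6.5/(s(s+5.6)). The closed-loop characteristic equation is s² + (5.6 + 6.5·0.5)s + 6.5·7.97 = 0.
That is s² + 8.85s + 51.8 = 0, so ω_n = 7.198 rad/s and ζ = 8.85/(2·7.198) = 0.6148.

ζ = 0.615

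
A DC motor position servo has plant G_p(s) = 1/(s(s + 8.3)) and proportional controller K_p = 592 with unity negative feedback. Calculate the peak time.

T_p = 0.131 s

Closed-loop characteristic equation: s² + 8.3s + 592 = 0, so ω_n = 24.33 rad/s and ζ = 8.3/(2·24.33) = 0.1706.
Damped frequency ω_d = ω_n√(1−ζ²) = 23.97 rad/s, so peak time T_p = π/ω_d = 0.131 s.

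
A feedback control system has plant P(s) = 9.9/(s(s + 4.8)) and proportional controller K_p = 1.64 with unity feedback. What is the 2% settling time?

The closed-loop denominator s² + 4.8s + 16.24 gives ω_n = √16.24 = 4.029 and ζ = 4.8/(2ω_n) = 0.5956.
2% settling time T_s ≈ 4/(ζω_n) = 4/2.4 = 1.67 s.

T_s ≈ 1.67 s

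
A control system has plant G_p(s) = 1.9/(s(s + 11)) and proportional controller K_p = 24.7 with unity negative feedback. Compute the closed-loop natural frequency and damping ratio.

The closed-loop denominator is s(s+11) + 24.7·1.9 = s² + 11s + 46.93.
So ω_n² = 46.93 ⇒ ω_n = 6.851 rad/s, and ζ = 11/(2ω_n) = 0.803.

ω_n = 6.85 rad/s, ζ = 0.803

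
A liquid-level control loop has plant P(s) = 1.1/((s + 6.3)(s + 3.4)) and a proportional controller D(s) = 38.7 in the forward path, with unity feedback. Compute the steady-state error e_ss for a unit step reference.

The loop is type 0. Static position error constant K_pos = D(0)·P(0) = 38.7·0.05135 = 1.987.
Steady-state error to a unit step: e_ss = 1/(1+K_pos) = 1/2.987 = 0.335.

0.335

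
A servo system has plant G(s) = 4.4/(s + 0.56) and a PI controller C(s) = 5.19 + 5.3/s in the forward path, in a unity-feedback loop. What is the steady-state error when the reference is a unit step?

0

The open loop C(s)G(s) has a pole at the origin (type 1), so the static position error constant is infinite and e_ss = 1/(1+∞) = 0.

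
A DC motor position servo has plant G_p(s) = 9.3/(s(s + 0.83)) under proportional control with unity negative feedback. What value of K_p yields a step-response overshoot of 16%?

From %OS = 100·exp(−πζ/√(1−ζ²)) = 16%, ζ = −ln(0.16)/√(π²+ln²(0.16)) = 0.5039.
Characteristic equation s² + 0.83s + 9.3K_p = 0 gives ζ = 0.83/(2√(9.3K_p)).
Setting ζ = 0.5039: √(9.3K_p) = 0.83/(2·0.5039) = 0.8236, so K_p = 0.6784/9.3 = 0.0729.

K_p = 0.0729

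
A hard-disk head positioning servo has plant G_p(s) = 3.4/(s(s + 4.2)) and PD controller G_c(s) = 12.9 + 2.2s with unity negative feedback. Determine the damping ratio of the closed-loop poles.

Forward path: (12.9 + 2.2s)·3.4/(s(s+4.2)). The closed-loop characteristic equation is s² + (4.2 + 3.4·2.2)s + 3.4·12.9 = 0.
That is s² + 11.68s + 43.86 = 0, so ω_n = 6.623 rad/s and ζ = 11.68/(2·6.623) = 0.8818.

ζ = 0.882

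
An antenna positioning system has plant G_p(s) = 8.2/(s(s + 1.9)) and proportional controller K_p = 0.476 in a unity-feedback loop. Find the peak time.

T_p = 1.81 s

Closed-loop characteristic equation: s² + 1.9s + 3.903 = 0, so ω_n = 1.976 rad/s and ζ = 1.9/(2·1.976) = 0.4809.
Damped frequency ω_d = ω_n√(1−ζ²) = 1.732 rad/s, so peak time T_p = π/ω_d = 1.81 s.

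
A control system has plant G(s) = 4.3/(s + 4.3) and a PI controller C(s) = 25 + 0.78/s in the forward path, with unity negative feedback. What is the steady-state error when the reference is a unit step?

The open loop C(s)G(s) has a pole at the origin (type 1), so the static position error constant is infinite and e_ss = 1/(1+∞) = 0.

0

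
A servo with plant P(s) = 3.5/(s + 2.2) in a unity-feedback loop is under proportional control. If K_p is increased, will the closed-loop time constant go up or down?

The closed-loop bandwidth 2.2+K_p·3.5 grows with K_p, so τ shrinks.

decrease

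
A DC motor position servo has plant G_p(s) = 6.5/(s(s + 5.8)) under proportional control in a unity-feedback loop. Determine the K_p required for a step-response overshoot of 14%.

K_p = 4.6

From %OS = 100·exp(−πζ/√(1−ζ²)) = 14%, ζ = −ln(0.14)/√(π²+ln²(0.14)) = 0.5305.
Characteristic equation s² + 5.8s + 6.5K_p = 0 gives ζ = 5.8/(2√(6.5K_p)).
Setting ζ = 0.5305: √(6.5K_p) = 5.8/(2·0.5305) = 5.466, so K_p = 29.88/6.5 = 4.6.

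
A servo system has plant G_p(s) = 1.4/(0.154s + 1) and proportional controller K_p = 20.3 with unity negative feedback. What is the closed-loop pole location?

Closed loop: T(s) = K_p·G_p/(1+K_p·G_p) = 28.42/(0.154s + 1 + 28.42), with pole at s = −(1 + 28.42)/0.154 = −191.

s = -191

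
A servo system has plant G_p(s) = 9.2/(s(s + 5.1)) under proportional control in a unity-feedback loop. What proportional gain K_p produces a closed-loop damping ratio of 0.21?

Closed-loop characteristic equation: s² + 5.1s + K_p·9.2 = 0.
So ω_n = √(9.2K_p) and 2ζω_n = 5.1, giving ζ = 5.1/(2√(9.2K_p)).
Setting ζ = 0.21: √(9.2K_p) = 5.1/(2·0.21) = 12.14, so K_p = 147.4/9.2 = 16.

K_p = 16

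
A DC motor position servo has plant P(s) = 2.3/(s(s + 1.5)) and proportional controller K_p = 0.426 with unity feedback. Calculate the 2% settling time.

T_s ≈ 5.33 s

The closed-loop denominator s² + 1.5s + 0.9798 gives ω_n = √0.9798 = 0.9898 and ζ = 1.5/(2ω_n) = 0.7577.
2% settling time T_s ≈ 4/(ζω_n) = 4/0.75 = 5.33 s.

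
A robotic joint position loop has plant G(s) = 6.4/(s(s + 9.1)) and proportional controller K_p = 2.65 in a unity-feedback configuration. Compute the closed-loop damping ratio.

ζ = 1.1

With unity feedback the closed-loop characteristic equation is s² + 9.1s + 2.65·6.4 = s² + 9.1s + 16.96 = 0.
Matching s² + 2ζω_n s + ω_n²: ω_n = √16.96 = 4.118 rad/s and 2ζω_n = 9.1, so ζ = 9.1/(2·4.118) = 1.1.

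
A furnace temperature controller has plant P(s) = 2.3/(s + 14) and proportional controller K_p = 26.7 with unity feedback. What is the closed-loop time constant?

Closed-loop transfer function: T(s) = K_p·P(s)/(1 + K_p·P(s)) = 61.41/(s + 14 + 61.41) = 61.41/(s + 75.41).
Time constant τ = 1/75.41 = 0.0133 s.

τ = 0.0133 s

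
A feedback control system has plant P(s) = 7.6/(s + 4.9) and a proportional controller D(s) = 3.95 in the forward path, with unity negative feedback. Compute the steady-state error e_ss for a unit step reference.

0.14

The loop is type 0. Static position error constant K_pos = D(0)·P(0) = 3.95·1.551 = 6.127.
Steady-state error to a unit step: e_ss = 1/(1+K_pos) = 1/7.127 = 0.14.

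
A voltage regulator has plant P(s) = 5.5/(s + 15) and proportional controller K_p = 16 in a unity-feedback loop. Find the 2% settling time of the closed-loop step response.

T_s ≈ 0.0388 s

Closed-loop transfer function: T(s) = K_p·P(s)/(1 + K_p·P(s)) = 88/(s + 15 + 88) = 88/(s + 103).
Time constant τ = 1/103 = 0.009709 s, so the 2% settling time is about 4τ = 0.0388 s.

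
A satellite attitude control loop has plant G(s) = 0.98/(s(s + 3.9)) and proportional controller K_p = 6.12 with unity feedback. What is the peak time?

T_p = 2.12 s

The closed-loop denominator s² + 3.9s + 5.998 gives ω_n = √5.998 = 2.449 and ζ = 3.9/(2ω_n) = 0.7962.
Damped frequency ω_d = ω_n√(1−ζ²) = 1.482 rad/s, so peak time T_p = π/ω_d = 2.12 s.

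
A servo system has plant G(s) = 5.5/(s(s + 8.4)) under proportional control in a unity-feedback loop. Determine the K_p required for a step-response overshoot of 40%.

From %OS = 100·exp(−πζ/√(1−ζ²)) = 40%, ζ = −ln(0.4)/√(π²+ln²(0.4)) = 0.28.
Characteristic equation s² + 8.4s + 5.5K_p = 0 gives ζ = 8.4/(2√(5.5K_p)).
Setting ζ = 0.28: √(5.5K_p) = 8.4/(2·0.28) = 15, so K_p = 225/5.5 = 40.9.

K_p = 40.9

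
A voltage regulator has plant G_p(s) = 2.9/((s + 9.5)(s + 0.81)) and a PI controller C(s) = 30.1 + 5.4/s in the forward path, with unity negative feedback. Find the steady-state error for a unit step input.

The open loop C(s)G_p(s) has a pole at the origin (type 1), so the static position error constant is infinite and e_ss = 1/(1+∞) = 0.

0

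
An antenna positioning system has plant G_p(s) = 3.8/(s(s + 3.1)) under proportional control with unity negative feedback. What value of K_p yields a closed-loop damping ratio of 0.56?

Closed-loop characteristic equation: s² + 3.1s + K_p·3.8 = 0.
So ω_n = √(3.8K_p) and 2ζω_n = 3.1, giving ζ = 3.1/(2√(3.8K_p)).
Setting ζ = 0.56: √(3.8K_p) = 3.1/(2·0.56) = 2.768, so K_p = 7.661/3.8 = 2.02.

K_p = 2.02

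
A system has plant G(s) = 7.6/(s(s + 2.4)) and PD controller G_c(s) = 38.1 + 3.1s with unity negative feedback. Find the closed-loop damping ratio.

ζ = 0.763

Forward path: (38.1 + 3.1s)·7.6/(s(s+2.4)). The closed-loop characteristic equation is s² + (2.4 + 7.6·3.1)s + 7.6·38.1 = 0.
That is s² + 25.96s + 289.6 = 0, so ω_n = 17.02 rad/s and ζ = 25.96/(2·17.02) = 0.7628.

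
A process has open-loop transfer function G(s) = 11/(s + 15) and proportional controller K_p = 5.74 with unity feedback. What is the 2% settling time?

Closed-loop transfer function: T(s) = K_p·G(s)/(1 + K_p·G(s)) = 63.14/(s + 15 + 63.14) = 63.14/(s + 78.14).
Time constant τ = 1/78.14 = 0.0128 s, so the 2% settling time is about 4τ = 0.0512 s.

T_s ≈ 0.0512 s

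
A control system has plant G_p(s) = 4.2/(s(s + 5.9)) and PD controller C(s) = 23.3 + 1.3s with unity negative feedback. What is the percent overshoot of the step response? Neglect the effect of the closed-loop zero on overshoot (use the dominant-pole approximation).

11%

Forward path: (23.3 + 1.3s)·4.2/(s(s+5.9)). The closed-loop characteristic equation is s² + (5.9 + 4.2·1.3)s + 4.2·23.3 = 0.
That is s² + 11.36s + 97.86 = 0, so ω_n = 9.892 rad/s and ζ = 11.36/(2·9.892) = 0.5742.
%OS = 100·exp(−πζ/√(1−ζ²)) = 11%.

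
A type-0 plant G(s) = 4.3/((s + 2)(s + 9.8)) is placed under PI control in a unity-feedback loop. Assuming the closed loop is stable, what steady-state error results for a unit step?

0

The PI controller's integrator makes the forward path type 1, so e_ss to a step is zero.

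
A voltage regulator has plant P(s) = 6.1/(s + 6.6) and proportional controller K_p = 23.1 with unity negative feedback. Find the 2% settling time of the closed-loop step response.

T_s ≈ 0.0271 s

Closed-loop transfer function: T(s) = K_p·P(s)/(1 + K_p·P(s)) = 140.9/(s + 6.6 + 140.9) = 140.9/(s + 147.5).
Time constant τ = 1/147.5 = 0.006779 s, so the 2% settling time is about 4τ = 0.0271 s.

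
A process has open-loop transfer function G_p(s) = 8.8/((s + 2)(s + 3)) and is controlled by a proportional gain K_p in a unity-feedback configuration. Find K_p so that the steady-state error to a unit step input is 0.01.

Steady-state error for a unit step on this type-0 loop is 1/(1 + K_p·G_p(0)).
G_p(0) = 1.467. Require 1/(1 + K_p·1.467) = 0.01, so 1 + 1.467·K_p = 100.
K_p = (100 − 1)/1.467 = 67.5.

K_p = 67.5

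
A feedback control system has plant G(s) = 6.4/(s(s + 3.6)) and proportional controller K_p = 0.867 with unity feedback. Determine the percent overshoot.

Closed-loop characteristic equation: s² + 3.6s + 5.549 = 0, so ω_n = 2.356 rad/s and ζ = 3.6/(2·2.356) = 0.7641.
%OS = 100·exp(−πζ/√(1−ζ²)) = 100·exp(−π·0.7641/√0.4161) = 2.42%.

2.42%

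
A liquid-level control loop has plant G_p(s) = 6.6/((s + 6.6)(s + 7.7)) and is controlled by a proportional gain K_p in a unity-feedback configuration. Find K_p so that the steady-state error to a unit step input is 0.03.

The loop is type 0, so e_ss(step) = 1/(1 + K_pos) with K_pos = K_p·G_p(0).
G_p(0) = 0.1299. Require 1/(1 + K_p·0.1299) = 0.03, so 1 + 0.1299·K_p = 33.33.
K_p = (33.33 − 1)/0.1299 = 249.

K_p = 249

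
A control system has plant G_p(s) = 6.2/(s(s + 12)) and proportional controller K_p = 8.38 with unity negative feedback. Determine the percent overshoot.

Closed-loop characteristic equation: s² + 12s + 51.96 = 0, so ω_n = 7.208 rad/s and ζ = 12/(2·7.208) = 0.8324.
%OS = 100·exp(−πζ/√(1−ζ²)) = 100·exp(−π·0.8324/√0.3071) = 0.893%.

0.893%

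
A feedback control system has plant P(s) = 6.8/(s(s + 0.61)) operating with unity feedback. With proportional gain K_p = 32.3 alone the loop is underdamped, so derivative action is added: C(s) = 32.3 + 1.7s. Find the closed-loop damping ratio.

Forward path: (32.3 + 1.7s)·6.8/(s(s+0.61)). The closed-loop characteristic equation is s² + (0.61 + 6.8·1.7)s + 6.8·32.3 = 0.
That is s² + 12.17s + 219.6 = 0, so ω_n = 14.82 rad/s and ζ = 12.17/(2·14.82) = 0.4106.

ζ = 0.411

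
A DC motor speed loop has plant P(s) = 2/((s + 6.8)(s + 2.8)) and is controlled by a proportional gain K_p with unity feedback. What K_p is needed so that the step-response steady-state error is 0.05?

For a type-0 loop with proportional control, e_ss = 1/(1 + K_p·P(0)).
P(0) = 0.105. Require 1/(1 + K_p·0.105) = 0.05, so 1 + 0.105·K_p = 20.
K_p = (20 − 1)/0.105 = 181.

K_p = 181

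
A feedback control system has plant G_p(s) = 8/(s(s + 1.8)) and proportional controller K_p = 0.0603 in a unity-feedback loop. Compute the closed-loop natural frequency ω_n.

ω_n = 0.695 rad/s

The closed-loop denominator is s(s+1.8) + 0.0603·8 = s² + 1.8s + 0.4824.
Matching s² + 2ζω_n s + ω_n²: ω_n = √0.4824 = 0.6946 rad/s and 2ζω_n = 1.8, so ζ = 1.8/(2·0.6946) = 1.3.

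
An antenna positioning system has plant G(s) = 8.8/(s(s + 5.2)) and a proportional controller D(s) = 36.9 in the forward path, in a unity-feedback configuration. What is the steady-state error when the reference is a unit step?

0

The open loop D(s)G(s) has a pole at the origin (type 1), so the static position error constant is infinite and e_ss = 1/(1+∞) = 0.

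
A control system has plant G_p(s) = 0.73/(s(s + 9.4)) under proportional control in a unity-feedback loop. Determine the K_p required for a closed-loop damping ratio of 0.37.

K_p = 221

Closed-loop characteristic equation: s² + 9.4s + K_p·0.73 = 0.
So ω_n = √(0.73K_p) and 2ζω_n = 9.4, giving ζ = 9.4/(2√(0.73K_p)).
Setting ζ = 0.37: √(0.73K_p) = 9.4/(2·0.37) = 12.7, so K_p = 161.4/0.73 = 221.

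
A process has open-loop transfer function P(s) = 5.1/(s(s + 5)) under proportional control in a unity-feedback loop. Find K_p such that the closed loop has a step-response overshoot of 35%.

K_p = 12.2

From %OS = 100·exp(−πζ/√(1−ζ²)) = 35%, ζ = −ln(0.35)/√(π²+ln²(0.35)) = 0.3169.
Characteristic equation s² + 5s + 5.1K_p = 0 gives ζ = 5/(2√(5.1K_p)).
Setting ζ = 0.3169: √(5.1K_p) = 5/(2·0.3169) = 7.888, so K_p = 62.22/5.1 = 12.2.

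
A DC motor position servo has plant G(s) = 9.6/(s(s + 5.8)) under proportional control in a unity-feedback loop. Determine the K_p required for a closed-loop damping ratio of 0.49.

Closed-loop characteristic equation: s² + 5.8s + K_p·9.6 = 0.
So ω_n = √(9.6K_p) and 2ζω_n = 5.8, giving ζ = 5.8/(2√(9.6K_p)).
Setting ζ = 0.49: √(9.6K_p) = 5.8/(2·0.49) = 5.918, so K_p = 35.03/9.6 = 3.65.

K_p = 3.65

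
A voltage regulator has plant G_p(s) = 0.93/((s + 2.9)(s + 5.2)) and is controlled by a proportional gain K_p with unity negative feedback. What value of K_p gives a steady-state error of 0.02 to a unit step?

K_p = 795

Steady-state error for a unit step on this type-0 loop is 1/(1 + K_p·G_p(0)).
G_p(0) = 0.06167. Require 1/(1 + K_p·0.06167) = 0.02, so 1 + 0.06167·K_p = 50.
K_p = (50 − 1)/0.06167 = 795.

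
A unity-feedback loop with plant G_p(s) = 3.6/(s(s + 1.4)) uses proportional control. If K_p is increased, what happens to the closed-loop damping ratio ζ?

decrease

ζ = 1.4/(2√(3.6K_p)); increasing K_p raises the denominator, so ζ falls.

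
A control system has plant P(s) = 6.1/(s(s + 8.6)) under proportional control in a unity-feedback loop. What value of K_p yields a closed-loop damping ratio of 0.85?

Closed-loop characteristic equation: s² + 8.6s + K_p·6.1 = 0.
So ω_n = √(6.1K_p) and 2ζω_n = 8.6, giving ζ = 8.6/(2√(6.1K_p)).
Setting ζ = 0.85: √(6.1K_p) = 8.6/(2·0.85) = 5.059, so K_p = 25.59/6.1 = 4.2.

K_p = 4.2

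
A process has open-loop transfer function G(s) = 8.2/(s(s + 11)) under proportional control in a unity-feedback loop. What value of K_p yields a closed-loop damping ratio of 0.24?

K_p = 64

Closed-loop characteristic equation: s² + 11s + K_p·8.2 = 0.
So ω_n = √(8.2K_p) and 2ζω_n = 11, giving ζ = 11/(2√(8.2K_p)).
Setting ζ = 0.24: √(8.2K_p) = 11/(2·0.24) = 22.92, so K_p = 525.2/8.2 = 64.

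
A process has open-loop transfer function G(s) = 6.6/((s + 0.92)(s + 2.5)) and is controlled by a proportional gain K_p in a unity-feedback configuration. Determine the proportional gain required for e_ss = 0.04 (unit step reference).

Steady-state error for a unit step on this type-0 loop is 1/(1 + K_p·G(0)).
G(0) = 2.87. Require 1/(1 + K_p·2.87) = 0.04, so 1 + 2.87·K_p = 25.
K_p = (25 − 1)/2.87 = 8.36.

K_p = 8.36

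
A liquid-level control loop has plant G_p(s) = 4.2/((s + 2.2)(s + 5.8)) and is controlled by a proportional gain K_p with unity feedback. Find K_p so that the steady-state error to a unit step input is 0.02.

K_p = 149

The loop is type 0, so e_ss(step) = 1/(1 + K_pos) with K_pos = K_p·G_p(0).
G_p(0) = 0.3292. Require 1/(1 + K_p·0.3292) = 0.02, so 1 + 0.3292·K_p = 50.
K_p = (50 − 1)/0.3292 = 149.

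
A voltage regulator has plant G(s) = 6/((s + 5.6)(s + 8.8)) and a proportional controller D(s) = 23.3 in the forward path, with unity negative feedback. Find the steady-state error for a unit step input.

0.261

The loop is type 0. Static position error constant K_pos = D(0)·G(0) = 23.3·0.1218 = 2.837.
Steady-state error to a unit step: e_ss = 1/(1+K_pos) = 1/3.837 = 0.261.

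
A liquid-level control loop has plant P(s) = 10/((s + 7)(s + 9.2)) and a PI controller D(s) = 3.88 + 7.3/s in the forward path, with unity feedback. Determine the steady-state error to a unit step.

The open loop D(s)P(s) has a pole at the origin (type 1), so the static position error constant is infinite and e_ss = 1/(1+∞) = 0.

0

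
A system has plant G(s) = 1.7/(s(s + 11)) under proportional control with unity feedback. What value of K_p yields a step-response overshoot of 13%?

From %OS = 100·exp(−πζ/√(1−ζ²)) = 13%, ζ = −ln(0.13)/√(π²+ln²(0.13)) = 0.5446.
Characteristic equation s² + 11s + 1.7K_p = 0 gives ζ = 11/(2√(1.7K_p)).
Setting ζ = 0.5446: √(1.7K_p) = 11/(2·0.5446) = 10.1, so K_p = 102/1.7 = 60.

K_p = 60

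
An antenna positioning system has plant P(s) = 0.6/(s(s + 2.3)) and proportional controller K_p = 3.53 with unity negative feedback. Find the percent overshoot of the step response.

1.74%

The closed-loop denominator s² + 2.3s + 2.118 gives ω_n = √2.118 = 1.455 and ζ = 2.3/(2ω_n) = 0.7902.
%OS = 100·exp(−πζ/√(1−ζ²)) = 100·exp(−π·0.7902/√0.3756) = 1.74%.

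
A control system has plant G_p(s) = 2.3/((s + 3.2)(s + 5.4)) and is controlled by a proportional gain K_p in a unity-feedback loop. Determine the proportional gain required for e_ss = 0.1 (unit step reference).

Steady-state error for a unit step on this type-0 loop is 1/(1 + K_p·G_p(0)).
G_p(0) = 0.1331. Require 1/(1 + K_p·0.1331) = 0.1, so 1 + 0.1331·K_p = 10.
K_p = (10 − 1)/0.1331 = 67.6.

K_p = 67.6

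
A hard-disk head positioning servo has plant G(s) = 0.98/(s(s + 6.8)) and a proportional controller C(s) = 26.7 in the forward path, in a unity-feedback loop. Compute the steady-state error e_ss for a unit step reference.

0

The open loop C(s)G(s) has a pole at the origin (type 1), so the static position error constant is infinite and e_ss = 1/(1+∞) = 0.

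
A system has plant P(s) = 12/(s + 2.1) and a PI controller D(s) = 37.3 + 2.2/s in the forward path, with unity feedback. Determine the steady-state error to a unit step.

The open loop D(s)P(s) has a pole at the origin (type 1), so the static position error constant is infinite and e_ss = 1/(1+∞) = 0.

0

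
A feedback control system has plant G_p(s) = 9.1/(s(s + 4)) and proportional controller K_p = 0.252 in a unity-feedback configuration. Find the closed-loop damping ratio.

ζ = 1.32

With unity feedback the closed-loop characteristic equation is s² + 4s + 0.252·9.1 = s² + 4s + 2.293 = 0.
So ω_n² = 2.293 ⇒ ω_n = 1.514 rad/s, and ζ = 4/(2ω_n) = 1.32.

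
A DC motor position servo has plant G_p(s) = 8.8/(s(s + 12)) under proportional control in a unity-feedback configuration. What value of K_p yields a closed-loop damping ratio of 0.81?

K_p = 6.24

Closed-loop characteristic equation: s² + 12s + K_p·8.8 = 0.
So ω_n = √(8.8K_p) and 2ζω_n = 12, giving ζ = 12/(2√(8.8K_p)).
Setting ζ = 0.81: √(8.8K_p) = 12/(2·0.81) = 7.407, so K_p = 54.87/8.8 = 6.24.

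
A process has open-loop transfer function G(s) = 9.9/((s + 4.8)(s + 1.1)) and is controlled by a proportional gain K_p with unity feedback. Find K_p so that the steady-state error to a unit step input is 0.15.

K_p = 3.02

For a type-0 loop with proportional control, e_ss = 1/(1 + K_p·G(0)).
G(0) = 1.875. Require 1/(1 + K_p·1.875) = 0.15, so 1 + 1.875·K_p = 6.667.
K_p = (6.667 − 1)/1.875 = 3.02.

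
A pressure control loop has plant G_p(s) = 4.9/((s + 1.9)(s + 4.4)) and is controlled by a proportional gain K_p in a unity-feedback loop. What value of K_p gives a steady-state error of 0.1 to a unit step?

Steady-state error for a unit step on this type-0 loop is 1/(1 + K_p·G_p(0)).
G_p(0) = 0.5861. Require 1/(1 + K_p·0.5861) = 0.1, so 1 + 0.5861·K_p = 10.
K_p = (10 − 1)/0.5861 = 15.4.

K_p = 15.4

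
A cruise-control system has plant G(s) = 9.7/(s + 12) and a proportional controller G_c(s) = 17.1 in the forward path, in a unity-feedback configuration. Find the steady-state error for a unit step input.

0.0675

The loop is type 0. Static position error constant K_pos = G_c(0)·G(0) = 17.1·0.8083 = 13.82.
Steady-state error to a unit step: e_ss = 1/(1+K_pos) = 1/14.82 = 0.0675.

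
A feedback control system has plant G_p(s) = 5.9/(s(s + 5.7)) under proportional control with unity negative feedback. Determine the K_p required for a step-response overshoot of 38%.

K_p = 15.9

From %OS = 100·exp(−πζ/√(1−ζ²)) = 38%, ζ = −ln(0.38)/√(π²+ln²(0.38)) = 0.2943.
Characteristic equation s² + 5.7s + 5.9K_p = 0 gives ζ = 5.7/(2√(5.9K_p)).
Setting ζ = 0.2943: √(5.9K_p) = 5.7/(2·0.2943) = 9.682, so K_p = 93.75/5.9 = 15.9.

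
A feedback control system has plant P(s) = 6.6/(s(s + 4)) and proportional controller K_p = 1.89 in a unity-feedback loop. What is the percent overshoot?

From 1 + K_pP(s) = 0: s² + 4s + 12.47 = 0 ⇒ ω_n = 3.532, ζ = 0.5663.
%OS = 100·exp(−πζ/√(1−ζ²)) = 100·exp(−π·0.5663/√0.6793) = 11.6%.

11.6%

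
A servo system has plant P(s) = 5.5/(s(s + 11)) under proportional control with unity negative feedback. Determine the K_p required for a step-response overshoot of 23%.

K_p = 30.6

From %OS = 100·exp(−πζ/√(1−ζ²)) = 23%, ζ = −ln(0.23)/√(π²+ln²(0.23)) = 0.4237.
Characteristic equation s² + 11s + 5.5K_p = 0 gives ζ = 11/(2√(5.5K_p)).
Setting ζ = 0.4237: √(5.5K_p) = 11/(2·0.4237) = 12.98, so K_p = 168.5/5.5 = 30.6.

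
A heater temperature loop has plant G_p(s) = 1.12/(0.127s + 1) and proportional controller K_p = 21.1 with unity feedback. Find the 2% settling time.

Closed loop: T(s) = K_p·G_p/(1+K_p·G_p) = 23.63/(0.127s + 1 + 23.63), with pole at s = −(1 + 23.63)/0.127 = −194.
τ = 1/194 = 0.005156 s, so 2% settling time ≈ 4τ = 0.0206 s.

T_s ≈ 0.0206 s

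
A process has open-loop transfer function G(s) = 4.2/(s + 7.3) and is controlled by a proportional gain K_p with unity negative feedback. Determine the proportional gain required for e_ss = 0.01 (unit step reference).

K_p = 172

The loop is type 0, so e_ss(step) = 1/(1 + K_pos) with K_pos = K_p·G(0).
G(0) = 0.5753. Require 1/(1 + K_p·0.5753) = 0.01, so 1 + 0.5753·K_p = 100.
K_p = (100 − 1)/0.5753 = 172.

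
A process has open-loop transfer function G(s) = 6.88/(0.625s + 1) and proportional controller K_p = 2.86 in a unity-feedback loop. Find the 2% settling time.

T_s ≈ 0.121 s

Closed loop: T(s) = K_p·G/(1+K_p·G) = 19.68/(0.625s + 1 + 19.68), with pole at s = −(1 + 19.68)/0.625 = −33.08.
τ = 1/33.08 = 0.03023 s, so 2% settling time ≈ 4τ = 0.121 s.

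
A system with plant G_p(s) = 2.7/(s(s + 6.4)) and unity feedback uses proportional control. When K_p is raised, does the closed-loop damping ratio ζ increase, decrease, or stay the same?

decrease

ζ = 6.4/(2√(2.7K_p)); increasing K_p raises the denominator, so ζ falls.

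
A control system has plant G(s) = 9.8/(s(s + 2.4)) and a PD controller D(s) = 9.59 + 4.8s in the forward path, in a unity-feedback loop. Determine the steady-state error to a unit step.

0

The open loop D(s)G(s) has a pole at the origin (type 1), so the static position error constant is infinite and e_ss = 1/(1+∞) = 0.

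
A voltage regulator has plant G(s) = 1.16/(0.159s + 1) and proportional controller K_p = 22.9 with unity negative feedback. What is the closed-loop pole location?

Closed loop: T(s) = K_p·G/(1+K_p·G) = 26.56/(0.159s + 1 + 26.56), with pole at s = −(1 + 26.56)/0.159 = −173.4.

s = -173.4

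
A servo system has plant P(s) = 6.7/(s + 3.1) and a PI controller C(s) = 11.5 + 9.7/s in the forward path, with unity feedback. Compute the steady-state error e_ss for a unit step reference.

The open loop C(s)P(s) has a pole at the origin (type 1), so the static position error constant is infinite and e_ss = 1/(1+∞) = 0.

0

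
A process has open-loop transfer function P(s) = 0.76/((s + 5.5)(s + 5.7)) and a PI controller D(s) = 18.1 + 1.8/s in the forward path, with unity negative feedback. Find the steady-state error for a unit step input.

The open loop D(s)P(s) has a pole at the origin (type 1), so the static position error constant is infinite and e_ss = 1/(1+∞) = 0.

0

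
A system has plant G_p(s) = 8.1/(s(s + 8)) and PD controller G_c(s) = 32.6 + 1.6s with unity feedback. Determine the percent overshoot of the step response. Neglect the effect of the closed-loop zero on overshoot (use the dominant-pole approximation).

Forward path: (32.6 + 1.6s)·8.1/(s(s+8)). The closed-loop characteristic equation is s² + (8 + 8.1·1.6)s + 8.1·32.6 = 0.
That is s² + 20.96s + 264.1 = 0, so ω_n = 16.25 rad/s and ζ = 20.96/(2·16.25) = 0.6449.
%OS = 100·exp(−πζ/√(1−ζ²)) = 7.06%.

7.06%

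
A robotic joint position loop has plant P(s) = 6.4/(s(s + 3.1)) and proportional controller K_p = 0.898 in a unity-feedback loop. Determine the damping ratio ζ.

ζ = 0.647

1 + K_p·P(s) = 0 gives s² + 3.1s + 5.747 = 0.
Matching s² + 2ζω_n s + ω_n²: ω_n = √5.747 = 2.397 rad/s and 2ζω_n = 3.1, so ζ = 3.1/(2·2.397) = 0.647.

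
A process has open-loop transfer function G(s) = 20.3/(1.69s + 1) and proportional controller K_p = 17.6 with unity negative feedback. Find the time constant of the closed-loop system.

Closed loop: T(s) = K_p·G/(1+K_p·G) = 357.3/(1.69s + 1 + 357.3), with pole at s = −(1 + 357.3)/1.69 = −212.
Closed-loop time constant τ = 1/212 = 0.00472 s.

τ = 0.00472 s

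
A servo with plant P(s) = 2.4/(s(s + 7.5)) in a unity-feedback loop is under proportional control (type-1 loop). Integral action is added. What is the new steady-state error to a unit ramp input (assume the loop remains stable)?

The integrator raises the loop to type 2, so K_v → ∞ and e_ss to a ramp is zero.

0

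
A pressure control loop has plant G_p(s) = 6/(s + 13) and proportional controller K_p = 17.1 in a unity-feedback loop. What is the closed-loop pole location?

Closed-loop transfer function: T(s) = K_p·G_p(s)/(1 + K_p·G_p(s)) = 102.6/(s + 13 + 102.6) = 102.6/(s + 115.6).
The closed-loop pole is at s = −115.6.

s = -115.6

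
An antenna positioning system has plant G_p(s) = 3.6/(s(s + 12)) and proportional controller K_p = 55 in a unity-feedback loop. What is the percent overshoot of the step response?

22.7%

Closed-loop characteristic equation: s² + 12s + 198 = 0, so ω_n = 14.07 rad/s and ζ = 12/(2·14.07) = 0.4264.
%OS = 100·exp(−πζ/√(1−ζ²)) = 100·exp(−π·0.4264/√0.8182) = 22.7%.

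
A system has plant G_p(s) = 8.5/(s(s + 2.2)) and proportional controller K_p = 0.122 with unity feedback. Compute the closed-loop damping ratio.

ζ = 1.08

The closed-loop denominator is s(s+2.2) + 0.122·8.5 = s² + 2.2s + 1.037.
So ω_n² = 1.037 ⇒ ω_n = 1.018 rad/s, and ζ = 2.2/(2ω_n) = 1.08.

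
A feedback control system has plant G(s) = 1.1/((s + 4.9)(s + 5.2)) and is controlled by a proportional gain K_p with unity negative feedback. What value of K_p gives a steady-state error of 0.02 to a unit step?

The loop is type 0, so e_ss(step) = 1/(1 + K_pos) with K_pos = K_p·G(0).
G(0) = 0.04317. Require 1/(1 + K_p·0.04317) = 0.02, so 1 + 0.04317·K_p = 50.
K_p = (50 − 1)/0.04317 = 1140.

K_p = 1140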